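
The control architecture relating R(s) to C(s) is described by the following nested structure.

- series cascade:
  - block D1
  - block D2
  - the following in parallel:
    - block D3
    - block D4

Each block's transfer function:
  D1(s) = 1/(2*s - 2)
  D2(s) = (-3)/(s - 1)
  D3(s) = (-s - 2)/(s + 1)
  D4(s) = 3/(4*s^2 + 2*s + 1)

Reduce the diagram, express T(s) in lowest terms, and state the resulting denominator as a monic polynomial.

Answer: s^5 - s^4/2 - 5*s^3/4 + s^2/4 + s/4 + 1/4

Working:
1. combine D3, D4 in parallel: (-4*s^3 - 10*s^2 - 2*s + 1)/(4*s^3 + 6*s^2 + 3*s + 1)
2. reduce the series chain D1, D2, (D3+D4): (12*s^3 + 30*s^2 + 6*s - 3)/(8*s^5 - 4*s^4 - 10*s^3 + 2*s^2 + 2*s + 2)
T(s) is the step-2 result (common factors already cancelled). Leading coefficient of the denominator: 8. Divide through by 8 for the monic polynomial.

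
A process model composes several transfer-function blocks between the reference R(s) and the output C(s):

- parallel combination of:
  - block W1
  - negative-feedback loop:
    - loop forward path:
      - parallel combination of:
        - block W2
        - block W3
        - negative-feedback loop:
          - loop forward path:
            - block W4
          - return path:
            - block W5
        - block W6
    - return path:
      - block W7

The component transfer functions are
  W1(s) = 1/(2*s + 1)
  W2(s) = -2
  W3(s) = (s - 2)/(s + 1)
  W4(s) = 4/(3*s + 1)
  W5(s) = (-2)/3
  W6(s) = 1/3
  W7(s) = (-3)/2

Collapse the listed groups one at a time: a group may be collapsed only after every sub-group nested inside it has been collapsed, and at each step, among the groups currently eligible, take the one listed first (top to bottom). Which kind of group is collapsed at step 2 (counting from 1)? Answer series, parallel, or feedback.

Reducing step by step:

[1] reduce the feedback loop with forward W4 and return W5
[2] parallel reduction of W2, W3, [W4/(1+W4*W5)], W6
[3] reduce the feedback loop with forward (W2+W3+[W4/(1+W4*W5)]+W6) and return W7
[4] parallel reduction of W1, [(W2+W3+[W4/(1+W4*W5)]+W6)/(1+(W2+W3+[W4/(1+W4*W5)]+W6)*W7)]
Step 2: parallel.

Answer: parallel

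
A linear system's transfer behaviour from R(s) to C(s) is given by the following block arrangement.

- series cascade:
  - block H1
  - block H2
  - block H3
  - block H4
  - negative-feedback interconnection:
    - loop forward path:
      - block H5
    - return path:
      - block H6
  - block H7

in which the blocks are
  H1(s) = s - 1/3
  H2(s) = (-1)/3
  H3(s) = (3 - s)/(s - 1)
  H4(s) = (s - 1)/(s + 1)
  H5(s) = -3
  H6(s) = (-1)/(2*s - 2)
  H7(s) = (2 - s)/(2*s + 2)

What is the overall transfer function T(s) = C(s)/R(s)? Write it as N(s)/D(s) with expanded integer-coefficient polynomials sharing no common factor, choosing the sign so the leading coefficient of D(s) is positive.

Step 1: close the feedback loop around H5, H6 gives (6 - 6*s)/(2*s + 1)
Step 2: multiply H1, H2, H3, H4, [H5/(1+H5*H6)], H7 (series): this yields T(s), and no further normalization is needed

Final answer: (3*s^4 - 19*s^3 + 39*s^2 - 29*s + 6)/(6*s^3 + 15*s^2 + 12*s + 3)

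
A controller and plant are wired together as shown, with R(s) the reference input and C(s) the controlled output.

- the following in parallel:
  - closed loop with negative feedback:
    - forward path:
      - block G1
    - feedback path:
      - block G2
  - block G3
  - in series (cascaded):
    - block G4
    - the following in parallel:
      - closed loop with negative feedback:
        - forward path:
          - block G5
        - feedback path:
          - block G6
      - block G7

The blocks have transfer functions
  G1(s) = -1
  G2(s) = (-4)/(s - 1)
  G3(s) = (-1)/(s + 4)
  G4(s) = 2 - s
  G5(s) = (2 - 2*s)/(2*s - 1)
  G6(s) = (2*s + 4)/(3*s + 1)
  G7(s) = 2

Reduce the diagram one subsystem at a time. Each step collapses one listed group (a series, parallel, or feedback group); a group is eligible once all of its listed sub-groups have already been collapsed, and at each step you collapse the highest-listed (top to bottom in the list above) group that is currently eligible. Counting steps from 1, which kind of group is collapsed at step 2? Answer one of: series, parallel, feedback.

Reducing step by step:

Step 1. collapse the loop (G1 forward, G2 return)
Step 2. close the feedback loop around G5, G6
Step 3. reduce the parallel group [G5/(1+G5*G6)], G7
Step 4. cascade G4, ([G5/(1+G5*G6)]+G7)
Step 5. add [G1/(1+G1*G2)], G3, (G4*([G5/(1+G5*G6)]+G7)) (parallel)
Step 2: feedback.

Answer: feedback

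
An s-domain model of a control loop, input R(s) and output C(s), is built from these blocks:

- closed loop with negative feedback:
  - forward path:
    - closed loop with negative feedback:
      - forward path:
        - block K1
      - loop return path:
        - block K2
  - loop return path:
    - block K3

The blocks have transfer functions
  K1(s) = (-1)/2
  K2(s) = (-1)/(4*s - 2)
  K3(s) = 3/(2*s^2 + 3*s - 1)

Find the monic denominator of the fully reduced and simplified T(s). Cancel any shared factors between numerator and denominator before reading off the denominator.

Step 1: reduce the feedback loop with forward K1 and return K2 -> (2 - 4*s)/(8*s - 3)
Step 2: close the feedback loop around [K1/(1+K1*K2)], K3 -> (-8*s^3 - 8*s^2 + 10*s - 2)/(16*s^3 + 18*s^2 - 29*s + 9)
Step 2 gives the fully reduced T(s), with no common factor left to cancel. The denominator's leading coefficient is 16, so divide each of its coefficients by 16 to get the monic form.

Final answer: s^3 + 9*s^2/8 - 29*s/16 + 9/16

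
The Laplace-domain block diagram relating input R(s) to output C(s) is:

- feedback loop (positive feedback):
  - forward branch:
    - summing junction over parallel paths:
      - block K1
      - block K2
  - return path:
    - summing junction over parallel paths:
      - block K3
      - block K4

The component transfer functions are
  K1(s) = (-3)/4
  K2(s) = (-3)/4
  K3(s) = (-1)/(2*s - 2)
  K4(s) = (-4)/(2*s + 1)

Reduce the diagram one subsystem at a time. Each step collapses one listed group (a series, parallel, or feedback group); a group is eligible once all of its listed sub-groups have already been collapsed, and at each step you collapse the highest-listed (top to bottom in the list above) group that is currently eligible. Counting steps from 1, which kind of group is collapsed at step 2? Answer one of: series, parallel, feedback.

Reducing step by step:

[1] reduce the parallel group K1, K2
[2] reduce the parallel group K3, K4
[3] collapse the loop ((K1+K2) forward, (K3+K4) return)
Step 2: parallel.

Answer: parallel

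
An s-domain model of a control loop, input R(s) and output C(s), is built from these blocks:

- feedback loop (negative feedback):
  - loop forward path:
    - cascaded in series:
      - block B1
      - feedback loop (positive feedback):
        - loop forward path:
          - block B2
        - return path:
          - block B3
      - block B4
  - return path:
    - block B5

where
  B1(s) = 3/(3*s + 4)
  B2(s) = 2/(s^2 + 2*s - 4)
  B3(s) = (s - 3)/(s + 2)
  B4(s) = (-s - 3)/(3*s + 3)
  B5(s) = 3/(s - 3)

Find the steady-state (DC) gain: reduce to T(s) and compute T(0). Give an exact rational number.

Answer: -3

Working:
Step 1 - feedback reduction of B2, B3 gives (2*s + 4)/(s^3 + 4*s^2 - 2*s - 2)
Step 2 - multiply B1, [B2/(1-B2*B3)], B4 (series) gives (-2*s^2 - 10*s - 12)/(3*s^5 + 19*s^4 + 26*s^3 - 4*s^2 - 22*s - 8)
Step 3 - reduce the feedback loop with forward (B1*[B2/(1-B2*B3)]*B4) and return B5 gives (-2*s^3 - 4*s^2 + 18*s + 36)/(3*s^6 + 10*s^5 - 31*s^4 - 82*s^3 - 16*s^2 + 28*s - 12)
That last expression is T(s); at s = 0 only the constant terms survive, so T(0) = 36/(-12) = -3.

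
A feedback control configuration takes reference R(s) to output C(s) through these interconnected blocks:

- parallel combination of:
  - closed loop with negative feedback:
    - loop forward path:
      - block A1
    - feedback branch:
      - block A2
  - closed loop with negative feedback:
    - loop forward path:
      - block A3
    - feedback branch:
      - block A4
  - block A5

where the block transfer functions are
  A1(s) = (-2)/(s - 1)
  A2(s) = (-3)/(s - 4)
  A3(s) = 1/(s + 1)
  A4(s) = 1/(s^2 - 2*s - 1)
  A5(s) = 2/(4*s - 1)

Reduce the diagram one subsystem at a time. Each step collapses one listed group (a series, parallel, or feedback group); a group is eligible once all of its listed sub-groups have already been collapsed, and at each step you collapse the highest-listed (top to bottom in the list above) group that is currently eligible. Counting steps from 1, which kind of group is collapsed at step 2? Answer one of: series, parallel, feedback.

The answer is feedback.

Reasoning:
(1) apply the feedback formula to A1, A2
(2) feedback reduction of A3, A4
(3) combine [A1/(1+A1*A2)], [A3/(1+A3*A4)], A5 in parallel
At step 2 the group reduced is feedback.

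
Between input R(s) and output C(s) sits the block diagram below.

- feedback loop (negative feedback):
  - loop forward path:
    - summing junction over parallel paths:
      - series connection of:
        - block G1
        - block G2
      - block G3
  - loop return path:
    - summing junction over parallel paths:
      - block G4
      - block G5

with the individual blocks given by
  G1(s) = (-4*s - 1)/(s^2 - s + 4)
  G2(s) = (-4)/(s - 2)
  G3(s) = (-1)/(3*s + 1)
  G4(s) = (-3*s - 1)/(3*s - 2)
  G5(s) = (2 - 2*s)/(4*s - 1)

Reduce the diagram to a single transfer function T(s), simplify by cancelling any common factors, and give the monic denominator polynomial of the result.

Answer: s^6 - 37*s^5/12 - 653*s^4/36 - 331*s^3/36 - 13*s^2/12 + 47*s/18 - 13/9

Working:
[1] multiply G1, G2 (series) gives (16*s + 4)/(s^3 - 3*s^2 + 6*s - 8)
[2] combine (G1*G2), G3 in parallel gives (-s^3 + 51*s^2 + 22*s + 12)/(3*s^4 - 8*s^3 + 15*s^2 - 18*s - 8)
[3] sum the parallel branches G4, G5 gives (-18*s^2 + 9*s - 3)/(12*s^2 - 11*s + 2)
[4] collapse the loop (((G1*G2)+G3) forward, (G4+G5) return) gives (-12*s^5 + 623*s^4 - 299*s^3 + 4*s^2 - 88*s + 24)/(36*s^6 - 111*s^5 - 653*s^4 - 331*s^3 - 39*s^2 + 94*s - 52)
That last expression is T(s), already simplified. Scaling its denominator by 1/36 (the reciprocal of the leading coefficient) yields the monic denominator.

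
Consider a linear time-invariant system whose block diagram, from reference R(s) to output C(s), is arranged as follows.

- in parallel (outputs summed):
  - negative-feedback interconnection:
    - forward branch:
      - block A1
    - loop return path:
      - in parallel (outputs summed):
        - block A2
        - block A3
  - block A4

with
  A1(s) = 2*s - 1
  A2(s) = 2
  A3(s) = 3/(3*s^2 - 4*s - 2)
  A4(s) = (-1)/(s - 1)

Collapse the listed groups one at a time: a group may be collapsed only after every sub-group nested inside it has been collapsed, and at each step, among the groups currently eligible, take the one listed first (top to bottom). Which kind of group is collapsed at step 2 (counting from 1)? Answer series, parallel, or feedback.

1. add A2, A3 (parallel)
2. reduce the feedback loop with forward A1 and return (A2+A3)
3. parallel reduction of [A1/(1+A1*(A2+A3))], A4
So the answer for step 2 is feedback.

Answer: feedback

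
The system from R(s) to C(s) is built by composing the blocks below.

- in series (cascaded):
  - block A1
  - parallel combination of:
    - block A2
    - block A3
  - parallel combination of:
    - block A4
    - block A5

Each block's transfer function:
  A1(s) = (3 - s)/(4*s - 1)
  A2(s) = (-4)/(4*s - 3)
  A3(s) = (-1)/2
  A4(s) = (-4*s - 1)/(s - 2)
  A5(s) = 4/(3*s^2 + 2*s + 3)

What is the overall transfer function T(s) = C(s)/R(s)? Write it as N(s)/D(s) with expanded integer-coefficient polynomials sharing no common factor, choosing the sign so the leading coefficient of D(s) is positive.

First reduce the diagram to T(s).

Step 1. add A2, A3 (parallel) -> (-4*s - 5)/(8*s - 6)
Step 2. reduce the parallel group A4, A5 -> (-12*s^3 - 11*s^2 - 10*s - 11)/(3*s^3 - 4*s^2 - s - 6)
Step 3. combine A1, (A2+A3), (A4+A5) in series - this is the overall T(s), already in the required normalized form

Answer: (-48*s^5 + 40*s^4 + 217*s^3 + 191*s^2 + 227*s + 165)/(96*s^5 - 224*s^4 + 114*s^3 - 184*s^2 + 186*s - 36)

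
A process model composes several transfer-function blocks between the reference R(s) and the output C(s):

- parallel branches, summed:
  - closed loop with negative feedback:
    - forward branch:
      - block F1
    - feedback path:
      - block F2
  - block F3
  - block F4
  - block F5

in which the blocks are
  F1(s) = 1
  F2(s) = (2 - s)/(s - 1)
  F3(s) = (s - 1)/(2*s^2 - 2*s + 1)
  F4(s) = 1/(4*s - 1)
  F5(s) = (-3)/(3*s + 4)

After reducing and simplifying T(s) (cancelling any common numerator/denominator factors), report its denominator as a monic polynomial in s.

Answer: s^4 + s^3/12 - 11*s^2/12 + 7*s/8 - 1/6

Working:
1. apply the feedback formula to F1, F2; result s - 1
2. add [F1/(1+F1*F2)], F3, F4, F5 (parallel); result (24*s^5 - 22*s^4 - 30*s^3 + 76*s^2 - 65*s + 15)/(24*s^4 + 2*s^3 - 22*s^2 + 21*s - 4)
The result of step 2 is T(s) in lowest terms. Its denominator has leading coefficient 24; dividing the denominator through by 24 makes it monic.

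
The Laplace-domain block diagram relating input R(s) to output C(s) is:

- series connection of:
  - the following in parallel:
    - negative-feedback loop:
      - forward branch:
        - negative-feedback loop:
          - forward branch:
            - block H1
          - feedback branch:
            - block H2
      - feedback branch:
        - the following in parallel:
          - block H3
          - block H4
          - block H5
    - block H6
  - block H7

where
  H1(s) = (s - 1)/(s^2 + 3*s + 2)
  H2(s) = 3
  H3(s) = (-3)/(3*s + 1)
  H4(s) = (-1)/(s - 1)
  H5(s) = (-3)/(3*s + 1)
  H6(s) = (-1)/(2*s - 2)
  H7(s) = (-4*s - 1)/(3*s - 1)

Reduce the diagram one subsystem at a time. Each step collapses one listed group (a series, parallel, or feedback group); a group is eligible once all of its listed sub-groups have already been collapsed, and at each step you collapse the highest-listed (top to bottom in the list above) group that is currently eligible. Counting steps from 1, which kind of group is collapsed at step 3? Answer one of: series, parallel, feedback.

Reducing step by step:

1. collapse the loop (H1 forward, H2 return)
2. add H3, H4, H5 (parallel)
3. close the feedback loop around [H1/(1+H1*H2)], (H3+H4+H5)
4. add [[H1/(1+H1*H2)]/(1+[H1/(1+H1*H2)]*(H3+H4+H5))], H6 (parallel)
5. series reduction of ([[H1/(1+H1*H2)]/(1+[H1/(1+H1*H2)]*(H3+H4+H5))]+H6), H7
At step 3 the group reduced is feedback.

Answer: feedback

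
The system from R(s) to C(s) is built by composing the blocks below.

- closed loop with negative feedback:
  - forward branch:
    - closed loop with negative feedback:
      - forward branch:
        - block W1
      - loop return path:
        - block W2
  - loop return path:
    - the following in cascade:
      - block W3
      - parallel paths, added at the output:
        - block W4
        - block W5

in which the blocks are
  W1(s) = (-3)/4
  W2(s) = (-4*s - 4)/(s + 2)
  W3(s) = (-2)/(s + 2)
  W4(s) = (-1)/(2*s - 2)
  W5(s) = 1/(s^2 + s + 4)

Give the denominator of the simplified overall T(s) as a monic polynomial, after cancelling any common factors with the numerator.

Step 1 - feedback reduction of W1, W2 -> (-3*s - 6)/(16*s + 20)
Step 2 - add W4, W5 (parallel) -> (-s^2 + s - 6)/(2*s^3 + 6*s - 8)
Step 3 - series reduction of W3, (W4+W5) -> (s^2 - s + 6)/(s^4 + 2*s^3 + 3*s^2 + 2*s - 8)
Step 4 - close the feedback loop around [W1/(1+W1*W2)], (W3*(W4+W5)) -> (-3*s^4 - 6*s^3 - 9*s^2 - 6*s + 24)/(16*s^4 + 20*s^3 + 45*s^2 - s - 98)
Step 4 gives the fully reduced T(s), with no common factor left to cancel. The denominator's leading coefficient is 16, so divide each of its coefficients by 16 to get the monic form.

Answer: s^4 + 5*s^3/4 + 45*s^2/16 - s/16 - 49/8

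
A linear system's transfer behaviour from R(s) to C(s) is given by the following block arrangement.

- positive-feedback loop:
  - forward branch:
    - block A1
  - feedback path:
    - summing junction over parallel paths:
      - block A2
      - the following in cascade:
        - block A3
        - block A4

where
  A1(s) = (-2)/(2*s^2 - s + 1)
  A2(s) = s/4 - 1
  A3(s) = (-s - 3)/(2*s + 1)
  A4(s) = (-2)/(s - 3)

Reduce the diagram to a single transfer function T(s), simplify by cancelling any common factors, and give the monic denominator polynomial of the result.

Step 1. combine A3, A4 in series, giving (2*s + 6)/(2*s^2 - 5*s - 3)
Step 2. add A2, (A3*A4) (parallel), giving (2*s^3 - 13*s^2 + 25*s + 36)/(8*s^2 - 20*s - 12)
Step 3. collapse the loop (A1 forward, (A2+(A3*A4)) return), giving (-8*s^2 + 20*s + 12)/(8*s^4 - 22*s^3 - 11*s^2 + 21*s + 30)
No further cancellation is possible in the step-3 result, so that is T(s). Its denominator becomes monic after dividing by the leading coefficient 8.

Therefore the answer is s^4 - 11*s^3/4 - 11*s^2/8 + 21*s/8 + 15/4.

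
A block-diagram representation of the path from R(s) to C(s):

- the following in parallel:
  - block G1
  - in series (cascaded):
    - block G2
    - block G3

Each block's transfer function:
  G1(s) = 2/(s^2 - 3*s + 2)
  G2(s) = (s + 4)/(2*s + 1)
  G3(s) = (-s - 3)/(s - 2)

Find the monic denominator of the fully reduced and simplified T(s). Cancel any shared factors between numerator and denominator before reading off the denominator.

The answer is s^3 - 5*s^2/2 + s/2 + 1.

Reasoning:
(1) combine G2, G3 in series -> (-s^2 - 7*s - 12)/(2*s^2 - 3*s - 2)
(2) combine G1, (G2*G3) in parallel -> (-s^3 - 6*s^2 - s + 14)/(2*s^3 - 5*s^2 + s + 2)
T(s) is the step-2 result (common factors already cancelled). Leading coefficient of the denominator: 2. Divide through by 2 for the monic polynomial.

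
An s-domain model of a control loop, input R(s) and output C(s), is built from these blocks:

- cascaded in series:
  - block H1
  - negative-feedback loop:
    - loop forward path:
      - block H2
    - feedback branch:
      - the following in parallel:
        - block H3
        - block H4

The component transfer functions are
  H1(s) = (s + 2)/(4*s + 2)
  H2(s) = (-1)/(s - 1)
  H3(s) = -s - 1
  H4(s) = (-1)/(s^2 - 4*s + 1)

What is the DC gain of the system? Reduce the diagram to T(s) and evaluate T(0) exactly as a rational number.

Step 1. parallel reduction of H3, H4; result (-s^3 + 3*s^2 + 3*s - 2)/(s^2 - 4*s + 1)
Step 2. apply the feedback formula to H2, (H3+H4); result (-s^2 + 4*s - 1)/(2*s^3 - 8*s^2 + 2*s + 1)
Step 3. series reduction of H1, [H2/(1+H2*(H3+H4))]; result (-s^3 + 2*s^2 + 7*s - 2)/(8*s^4 - 28*s^3 - 8*s^2 + 8*s + 2)
DC gain: substitute s = 0 into T(s) from step 3: T(0) = -2/2 = -1.

Hence the answer: -1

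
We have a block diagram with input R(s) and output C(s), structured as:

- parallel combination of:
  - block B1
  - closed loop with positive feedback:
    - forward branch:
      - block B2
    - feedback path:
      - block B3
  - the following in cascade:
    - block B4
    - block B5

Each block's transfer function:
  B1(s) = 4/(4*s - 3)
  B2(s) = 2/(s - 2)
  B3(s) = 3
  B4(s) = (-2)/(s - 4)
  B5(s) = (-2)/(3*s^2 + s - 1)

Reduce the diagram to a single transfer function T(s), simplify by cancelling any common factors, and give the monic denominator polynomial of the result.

Reducing step by step:

(1) close the feedback loop around B2, B3 -> 2/(s - 8)
(2) cascade B4, B5 -> 4/(3*s^3 - 11*s^2 - 5*s + 4)
(3) add B1, [B2/(1-B2*B3)], (B4*B5) (parallel) -> (36*s^4 - 246*s^3 + 374*s^2 + 98*s - 56)/(12*s^5 - 149*s^4 + 437*s^3 - 73*s^2 - 260*s + 96)
No further cancellation is possible in the step-3 result, so that is T(s). Its denominator becomes monic after dividing by the leading coefficient 12.

Answer: s^5 - 149*s^4/12 + 437*s^3/12 - 73*s^2/12 - 65*s/3 + 8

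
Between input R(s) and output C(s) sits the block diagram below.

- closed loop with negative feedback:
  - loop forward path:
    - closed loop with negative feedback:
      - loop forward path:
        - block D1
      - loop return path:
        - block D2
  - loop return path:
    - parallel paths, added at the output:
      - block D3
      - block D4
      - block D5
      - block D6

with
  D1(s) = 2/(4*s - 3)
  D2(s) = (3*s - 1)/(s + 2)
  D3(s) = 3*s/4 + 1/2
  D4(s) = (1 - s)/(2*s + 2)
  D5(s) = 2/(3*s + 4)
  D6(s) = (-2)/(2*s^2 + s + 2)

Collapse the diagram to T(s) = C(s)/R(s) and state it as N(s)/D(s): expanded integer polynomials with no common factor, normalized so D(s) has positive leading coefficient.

The answer is (24*s^5 + 116*s^4 + 220*s^3 + 240*s^2 + 176*s + 64)/(66*s^6 + 355*s^5 + 651*s^4 + 638*s^3 + 352*s^2 - 32*s - 96).

Reasoning:
Step 1. close the feedback loop around D1, D2: (2*s + 4)/(4*s^2 + 11*s - 8)
Step 2. combine D3, D4, D5, D6 in parallel: (18*s^5 + 51*s^4 + 103*s^3 + 98*s^2 + 32*s + 16)/(24*s^4 + 68*s^3 + 84*s^2 + 72*s + 32)
Step 3. feedback reduction of [D1/(1+D1*D2)], (D3+D4+D5+D6); the result is T(s) itself (integer coefficients, no common factor, positive leading denominator coefficient)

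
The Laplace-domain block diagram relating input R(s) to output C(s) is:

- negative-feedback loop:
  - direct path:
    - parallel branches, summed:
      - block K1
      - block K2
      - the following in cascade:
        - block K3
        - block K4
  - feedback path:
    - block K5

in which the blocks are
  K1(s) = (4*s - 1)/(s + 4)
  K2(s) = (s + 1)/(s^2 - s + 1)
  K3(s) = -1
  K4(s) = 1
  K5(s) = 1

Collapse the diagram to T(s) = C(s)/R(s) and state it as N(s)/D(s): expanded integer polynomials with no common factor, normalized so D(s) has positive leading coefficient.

Step 1: series reduction of K3, K4 = -1
Step 2: combine K1, K2, (K3*K4) in parallel = (3*s^3 - 7*s^2 + 13*s - 1)/(s^3 + 3*s^2 - 3*s + 4)
Step 3: feedback reduction of (K1+K2+(K3*K4)), K5; the result is T(s) itself (integer coefficients, no common factor, positive leading denominator coefficient)

Answer: (3*s^3 - 7*s^2 + 13*s - 1)/(4*s^3 - 4*s^2 + 10*s + 3)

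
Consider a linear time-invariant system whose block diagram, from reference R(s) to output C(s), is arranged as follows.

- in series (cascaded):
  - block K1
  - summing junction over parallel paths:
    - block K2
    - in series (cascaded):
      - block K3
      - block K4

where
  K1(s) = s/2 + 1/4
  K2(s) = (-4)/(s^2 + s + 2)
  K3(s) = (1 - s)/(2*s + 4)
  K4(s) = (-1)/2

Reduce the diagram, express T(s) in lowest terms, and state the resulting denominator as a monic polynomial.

Step 1: multiply K3, K4 (series) gives (s - 1)/(4*s + 8)
Step 2: parallel reduction of K2, (K3*K4) gives (s^3 - 15*s - 34)/(4*s^3 + 12*s^2 + 16*s + 16)
Step 3: reduce the series chain K1, (K2+(K3*K4)) gives (2*s^4 + s^3 - 30*s^2 - 83*s - 34)/(16*s^3 + 48*s^2 + 64*s + 64)
Step 3 gives the fully reduced T(s), with no common factor left to cancel. The denominator's leading coefficient is 16, so divide each of its coefficients by 16 to get the monic form.

Final answer: s^3 + 3*s^2 + 4*s + 4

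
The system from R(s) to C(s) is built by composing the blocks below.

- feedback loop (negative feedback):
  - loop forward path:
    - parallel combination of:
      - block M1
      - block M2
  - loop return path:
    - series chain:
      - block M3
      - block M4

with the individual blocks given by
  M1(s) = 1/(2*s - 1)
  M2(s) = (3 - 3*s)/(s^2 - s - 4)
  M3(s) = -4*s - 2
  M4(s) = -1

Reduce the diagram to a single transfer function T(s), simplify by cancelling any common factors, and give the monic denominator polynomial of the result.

[1] sum the parallel branches M1, M2 = (-5*s^2 + 8*s - 7)/(2*s^3 - 3*s^2 - 7*s + 4)
[2] series reduction of M3, M4 = 4*s + 2
[3] collapse the loop ((M1+M2) forward, (M3*M4) return) = (5*s^2 - 8*s + 7)/(18*s^3 - 19*s^2 + 19*s + 10)
No further cancellation is possible in the step-3 result, so that is T(s). Its denominator becomes monic after dividing by the leading coefficient 18.

Hence the answer: s^3 - 19*s^2/18 + 19*s/18 + 5/9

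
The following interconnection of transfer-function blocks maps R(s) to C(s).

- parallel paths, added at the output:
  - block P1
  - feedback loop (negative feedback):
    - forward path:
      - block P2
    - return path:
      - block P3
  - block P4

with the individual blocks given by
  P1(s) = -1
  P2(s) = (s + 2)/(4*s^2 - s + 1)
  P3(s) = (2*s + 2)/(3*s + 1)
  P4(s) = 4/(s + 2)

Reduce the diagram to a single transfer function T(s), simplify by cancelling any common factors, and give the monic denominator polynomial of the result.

Reducing step by step:

Step 1: reduce the feedback loop with forward P2 and return P3 gives (3*s^2 + 7*s + 2)/(12*s^3 + 3*s^2 + 8*s + 5)
Step 2: combine P1, [P2/(1+P2*P3)], P4 in parallel gives (-12*s^4 + 24*s^3 + 11*s^2 + 27*s + 14)/(12*s^4 + 27*s^3 + 14*s^2 + 21*s + 10)
That last expression is T(s), already simplified. Scaling its denominator by 1/12 (the reciprocal of the leading coefficient) yields the monic denominator.

Answer: s^4 + 9*s^3/4 + 7*s^2/6 + 7*s/4 + 5/6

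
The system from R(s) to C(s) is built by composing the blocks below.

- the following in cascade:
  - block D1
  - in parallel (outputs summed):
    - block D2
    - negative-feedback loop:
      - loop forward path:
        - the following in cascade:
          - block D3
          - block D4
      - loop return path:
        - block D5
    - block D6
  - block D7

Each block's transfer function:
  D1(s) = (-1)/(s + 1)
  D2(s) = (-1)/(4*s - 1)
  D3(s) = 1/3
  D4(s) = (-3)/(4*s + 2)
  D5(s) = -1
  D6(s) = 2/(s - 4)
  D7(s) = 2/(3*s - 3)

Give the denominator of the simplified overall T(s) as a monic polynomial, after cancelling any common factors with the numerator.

The answer is s^5 - 7*s^4/2 - 51*s^3/16 + 17*s^2/4 + 35*s/16 - 3/4.

Reasoning:
Step 1. combine D3, D4 in series = (-1)/(4*s + 2)
Step 2. reduce the feedback loop with forward (D3*D4) and return D5 = (-1)/(4*s + 3)
Step 3. reduce the parallel group D2, [(D3*D4)/(1+(D3*D4)*D5)], D6 = (24*s^2 + 46*s + 2)/(16*s^3 - 56*s^2 - 35*s + 12)
Step 4. combine D1, (D2+[(D3*D4)/(1+(D3*D4)*D5)]+D6), D7 in series = (-48*s^2 - 92*s - 4)/(48*s^5 - 168*s^4 - 153*s^3 + 204*s^2 + 105*s - 36)
Step 4 gives the fully reduced T(s), with no common factor left to cancel. The denominator's leading coefficient is 48, so divide each of its coefficients by 48 to get the monic form.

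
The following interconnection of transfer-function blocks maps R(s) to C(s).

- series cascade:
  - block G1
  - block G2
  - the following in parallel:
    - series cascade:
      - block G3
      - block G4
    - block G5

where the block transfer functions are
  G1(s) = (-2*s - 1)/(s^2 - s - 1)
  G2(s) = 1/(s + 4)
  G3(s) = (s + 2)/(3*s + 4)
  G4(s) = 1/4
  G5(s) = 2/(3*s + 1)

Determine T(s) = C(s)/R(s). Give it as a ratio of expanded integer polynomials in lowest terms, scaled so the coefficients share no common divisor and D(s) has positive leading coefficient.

Answer: (-6*s^3 - 65*s^2 - 99*s - 34)/(36*s^5 + 168*s^4 + 16*s^3 - 396*s^2 - 320*s - 64)

Working:
(1) combine G3, G4 in series, giving (s + 2)/(12*s + 16)
(2) add (G3*G4), G5 (parallel), giving (3*s^2 + 31*s + 34)/(36*s^2 + 60*s + 16)
(3) combine G1, G2, ((G3*G4)+G5) in series; the result is T(s) itself (integer coefficients, no common factor, positive leading denominator coefficient)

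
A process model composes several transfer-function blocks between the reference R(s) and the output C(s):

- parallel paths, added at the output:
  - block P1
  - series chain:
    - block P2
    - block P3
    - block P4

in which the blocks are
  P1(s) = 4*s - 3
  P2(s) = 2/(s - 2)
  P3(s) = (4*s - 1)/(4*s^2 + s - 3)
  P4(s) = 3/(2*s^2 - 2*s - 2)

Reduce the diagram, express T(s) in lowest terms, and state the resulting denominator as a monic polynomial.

(1) combine P2, P3, P4 in series gives (12*s - 3)/(4*s^5 - 11*s^4 - 2*s^3 + 18*s^2 - s - 6)
(2) reduce the parallel group P1, (P2*P3*P4) gives (16*s^6 - 56*s^5 + 25*s^4 + 78*s^3 - 58*s^2 - 9*s + 15)/(4*s^5 - 11*s^4 - 2*s^3 + 18*s^2 - s - 6)
Step 2 gives the fully reduced T(s), with no common factor left to cancel. The denominator's leading coefficient is 4, so divide each of its coefficients by 4 to get the monic form.

Answer: s^5 - 11*s^4/4 - s^3/2 + 9*s^2/2 - s/4 - 3/2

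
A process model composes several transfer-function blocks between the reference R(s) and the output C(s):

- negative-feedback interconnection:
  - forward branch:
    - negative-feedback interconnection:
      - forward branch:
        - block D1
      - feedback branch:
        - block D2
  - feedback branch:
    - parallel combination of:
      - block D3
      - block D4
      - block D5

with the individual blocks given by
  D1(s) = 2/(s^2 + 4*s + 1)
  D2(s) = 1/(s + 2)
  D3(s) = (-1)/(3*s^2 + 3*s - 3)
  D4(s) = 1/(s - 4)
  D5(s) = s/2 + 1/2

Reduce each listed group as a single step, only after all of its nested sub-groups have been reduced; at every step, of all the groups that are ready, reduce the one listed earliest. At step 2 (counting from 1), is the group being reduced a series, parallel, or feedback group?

(1) close the feedback loop around D1, D2
(2) sum the parallel branches D3, D4, D5
(3) collapse the loop ([D1/(1+D1*D2)] forward, (D3+D4+D5) return)
Step 2 collapses a parallel group.

Hence the answer: parallel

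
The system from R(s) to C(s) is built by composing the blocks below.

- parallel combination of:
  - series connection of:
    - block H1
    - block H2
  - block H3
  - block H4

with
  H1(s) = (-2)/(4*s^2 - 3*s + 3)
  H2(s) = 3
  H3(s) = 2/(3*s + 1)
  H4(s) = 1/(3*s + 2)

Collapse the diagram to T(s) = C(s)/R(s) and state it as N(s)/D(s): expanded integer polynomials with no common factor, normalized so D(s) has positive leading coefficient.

Step 1 - combine H1, H2 in series, giving (-6)/(4*s^2 - 3*s + 3)
Step 2 - combine (H1*H2), H3, H4 in parallel, giving the overall T(s)

Therefore the answer is (36*s^3 - 61*s^2 - 42*s + 3)/(36*s^4 + 9*s^3 + 8*s^2 + 21*s + 6).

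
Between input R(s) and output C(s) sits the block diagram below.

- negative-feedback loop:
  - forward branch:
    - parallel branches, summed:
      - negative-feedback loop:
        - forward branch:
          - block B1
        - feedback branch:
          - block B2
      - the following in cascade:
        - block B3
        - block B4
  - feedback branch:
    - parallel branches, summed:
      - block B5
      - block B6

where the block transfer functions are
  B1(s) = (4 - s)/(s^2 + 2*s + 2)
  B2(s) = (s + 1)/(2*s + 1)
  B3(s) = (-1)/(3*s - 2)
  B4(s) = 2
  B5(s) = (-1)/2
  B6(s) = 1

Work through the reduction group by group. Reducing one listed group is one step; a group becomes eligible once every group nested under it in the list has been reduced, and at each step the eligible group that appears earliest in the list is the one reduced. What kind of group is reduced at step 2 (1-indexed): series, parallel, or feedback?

(1) reduce the feedback loop with forward B1 and return B2
(2) multiply B3, B4 (series)
(3) reduce the parallel group [B1/(1+B1*B2)], (B3*B4)
(4) combine B5, B6 in parallel
(5) apply the feedback formula to ([B1/(1+B1*B2)]+(B3*B4)), (B5+B6)
Step 2 collapses a series group.

Answer: series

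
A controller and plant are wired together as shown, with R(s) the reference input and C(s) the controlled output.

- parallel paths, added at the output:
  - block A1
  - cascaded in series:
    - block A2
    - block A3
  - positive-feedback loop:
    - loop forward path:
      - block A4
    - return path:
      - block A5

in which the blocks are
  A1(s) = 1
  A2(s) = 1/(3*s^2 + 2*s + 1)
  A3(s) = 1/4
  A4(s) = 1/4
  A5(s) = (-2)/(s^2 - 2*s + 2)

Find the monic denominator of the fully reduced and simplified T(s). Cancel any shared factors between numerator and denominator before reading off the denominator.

(1) combine A2, A3 in series, giving 1/(12*s^2 + 8*s + 4)
(2) close the feedback loop around A4, A5, giving (s^2 - 2*s + 2)/(4*s^2 - 8*s + 10)
(3) reduce the parallel group A1, (A2*A3), [A4/(1-A4*A5)], giving (30*s^4 - 40*s^3 + 44*s^2 + 24*s + 29)/(24*s^4 - 32*s^3 + 36*s^2 + 24*s + 20)
No further cancellation is possible in the step-3 result, so that is T(s). Its denominator becomes monic after dividing by the leading coefficient 24.

Answer: s^4 - 4*s^3/3 + 3*s^2/2 + s + 5/6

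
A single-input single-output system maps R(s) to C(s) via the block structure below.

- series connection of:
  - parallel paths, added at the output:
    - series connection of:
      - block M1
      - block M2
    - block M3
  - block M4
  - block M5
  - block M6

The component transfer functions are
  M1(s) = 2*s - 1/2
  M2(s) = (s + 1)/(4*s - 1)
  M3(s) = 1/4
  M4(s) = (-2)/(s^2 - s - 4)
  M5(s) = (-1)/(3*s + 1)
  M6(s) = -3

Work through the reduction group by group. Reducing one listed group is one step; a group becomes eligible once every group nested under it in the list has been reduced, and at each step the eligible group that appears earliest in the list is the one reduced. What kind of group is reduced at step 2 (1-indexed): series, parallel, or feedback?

Step 1. multiply M1, M2 (series)
Step 2. combine (M1*M2), M3 in parallel
Step 3. series reduction of ((M1*M2)+M3), M4, M5, M6
Step 2: parallel.

Final answer: parallel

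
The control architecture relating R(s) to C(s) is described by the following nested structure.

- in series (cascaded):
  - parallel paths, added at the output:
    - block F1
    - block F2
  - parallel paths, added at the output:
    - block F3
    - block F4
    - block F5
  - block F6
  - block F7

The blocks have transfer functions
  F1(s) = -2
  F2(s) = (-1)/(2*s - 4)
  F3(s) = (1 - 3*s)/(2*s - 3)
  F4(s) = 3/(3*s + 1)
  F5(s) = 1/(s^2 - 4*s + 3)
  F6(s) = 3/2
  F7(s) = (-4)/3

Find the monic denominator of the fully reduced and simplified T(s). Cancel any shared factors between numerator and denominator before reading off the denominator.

The answer is s^5 - 43*s^4/6 + 35*s^3/2 - 95*s^2/6 + 3*s/2 + 3.

Reasoning:
Step 1 - parallel reduction of F1, F2 -> (7 - 4*s)/(2*s - 4)
Step 2 - combine F3, F4, F5 in parallel -> (-9*s^4 + 42*s^3 - 53*s^2 + 43*s - 27)/(6*s^4 - 31*s^3 + 43*s^2 - 9*s - 9)
Step 3 - multiply (F1+F2), (F3+F4+F5), F6, F7 (series) -> (-36*s^5 + 231*s^4 - 506*s^3 + 543*s^2 - 409*s + 189)/(6*s^5 - 43*s^4 + 105*s^3 - 95*s^2 + 9*s + 18)
The result of step 3 is T(s) in lowest terms. Its denominator has leading coefficient 6; dividing the denominator through by 6 makes it monic.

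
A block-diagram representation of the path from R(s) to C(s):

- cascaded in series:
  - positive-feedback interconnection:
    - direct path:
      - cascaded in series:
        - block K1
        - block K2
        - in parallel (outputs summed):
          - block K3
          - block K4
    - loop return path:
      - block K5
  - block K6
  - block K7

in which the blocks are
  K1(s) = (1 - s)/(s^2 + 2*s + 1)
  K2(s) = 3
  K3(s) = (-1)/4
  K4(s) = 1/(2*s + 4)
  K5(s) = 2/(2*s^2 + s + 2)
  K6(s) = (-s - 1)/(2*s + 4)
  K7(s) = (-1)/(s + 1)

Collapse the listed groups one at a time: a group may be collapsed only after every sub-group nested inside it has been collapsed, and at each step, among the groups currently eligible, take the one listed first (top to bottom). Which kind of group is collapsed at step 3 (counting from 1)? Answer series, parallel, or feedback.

Step 1. parallel reduction of K3, K4
Step 2. combine K1, K2, (K3+K4) in series
Step 3. close the feedback loop around (K1*K2*(K3+K4)), K5
Step 4. reduce the series chain [(K1*K2*(K3+K4))/(1-(K1*K2*(K3+K4))*K5)], K6, K7
So the answer for step 3 is feedback.

Therefore the answer is feedback.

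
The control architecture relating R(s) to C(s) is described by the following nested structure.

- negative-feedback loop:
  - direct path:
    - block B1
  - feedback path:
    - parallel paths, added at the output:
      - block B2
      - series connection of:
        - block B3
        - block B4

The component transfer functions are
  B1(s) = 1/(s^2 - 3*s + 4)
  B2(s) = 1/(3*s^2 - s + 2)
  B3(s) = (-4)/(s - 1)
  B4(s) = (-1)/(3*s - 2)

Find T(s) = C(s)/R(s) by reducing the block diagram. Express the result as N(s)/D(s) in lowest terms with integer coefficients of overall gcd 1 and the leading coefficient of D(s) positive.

Reducing step by step:

1. multiply B3, B4 (series) = 4/(3*s^2 - 5*s + 2)
2. sum the parallel branches B2, (B3*B4) = (15*s^2 - 9*s + 10)/(9*s^4 - 18*s^3 + 17*s^2 - 12*s + 4)
3. reduce the feedback loop with forward B1 and return (B2+(B3*B4)), which is the overall transfer function T(s) = C(s)/R(s) in lowest terms

Answer: (9*s^4 - 18*s^3 + 17*s^2 - 12*s + 4)/(9*s^6 - 45*s^5 + 107*s^4 - 135*s^3 + 123*s^2 - 69*s + 26)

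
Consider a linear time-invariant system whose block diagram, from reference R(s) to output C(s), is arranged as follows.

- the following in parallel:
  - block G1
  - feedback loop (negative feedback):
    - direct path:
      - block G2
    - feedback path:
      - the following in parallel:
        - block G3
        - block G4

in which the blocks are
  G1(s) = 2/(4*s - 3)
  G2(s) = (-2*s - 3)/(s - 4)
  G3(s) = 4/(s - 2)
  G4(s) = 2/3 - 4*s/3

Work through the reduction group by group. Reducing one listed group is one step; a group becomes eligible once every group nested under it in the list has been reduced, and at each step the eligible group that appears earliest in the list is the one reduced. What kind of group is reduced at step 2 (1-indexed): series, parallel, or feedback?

Reducing step by step:

(1) combine G3, G4 in parallel
(2) apply the feedback formula to G2, (G3+G4)
(3) add G1, [G2/(1+G2*(G3+G4))] (parallel)
So the answer for step 2 is feedback.

Answer: feedback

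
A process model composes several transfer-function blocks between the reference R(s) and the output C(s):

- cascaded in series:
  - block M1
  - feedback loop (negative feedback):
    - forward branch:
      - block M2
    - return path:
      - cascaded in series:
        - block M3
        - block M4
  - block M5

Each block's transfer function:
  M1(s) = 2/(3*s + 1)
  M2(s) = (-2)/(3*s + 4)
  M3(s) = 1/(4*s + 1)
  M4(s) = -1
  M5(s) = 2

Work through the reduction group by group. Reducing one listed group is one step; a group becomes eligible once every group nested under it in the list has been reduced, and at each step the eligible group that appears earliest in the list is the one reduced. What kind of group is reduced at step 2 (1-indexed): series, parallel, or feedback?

[1] multiply M3, M4 (series)
[2] collapse the loop (M2 forward, (M3*M4) return)
[3] combine M1, [M2/(1+M2*(M3*M4))], M5 in series
The group at step 2 is a feedback group.

Hence the answer: feedback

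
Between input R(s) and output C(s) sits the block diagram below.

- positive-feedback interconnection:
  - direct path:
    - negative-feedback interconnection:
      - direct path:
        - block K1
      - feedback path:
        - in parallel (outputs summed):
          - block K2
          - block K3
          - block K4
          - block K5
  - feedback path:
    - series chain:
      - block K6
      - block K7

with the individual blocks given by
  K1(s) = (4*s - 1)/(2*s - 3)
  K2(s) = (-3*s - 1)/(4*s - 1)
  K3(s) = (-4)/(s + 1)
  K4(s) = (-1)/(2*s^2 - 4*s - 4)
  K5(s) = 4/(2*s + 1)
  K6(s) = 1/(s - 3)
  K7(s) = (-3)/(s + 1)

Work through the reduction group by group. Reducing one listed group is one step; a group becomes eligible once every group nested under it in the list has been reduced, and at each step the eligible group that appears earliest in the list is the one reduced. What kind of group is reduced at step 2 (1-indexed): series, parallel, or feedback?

Answer: feedback

Working:
Step 1. sum the parallel branches K2, K3, K4, K5
Step 2. apply the feedback formula to K1, (K2+K3+K4+K5)
Step 3. cascade K6, K7
Step 4. close the feedback loop around [K1/(1+K1*(K2+K3+K4+K5))], (K6*K7)
So the answer for step 2 is feedback.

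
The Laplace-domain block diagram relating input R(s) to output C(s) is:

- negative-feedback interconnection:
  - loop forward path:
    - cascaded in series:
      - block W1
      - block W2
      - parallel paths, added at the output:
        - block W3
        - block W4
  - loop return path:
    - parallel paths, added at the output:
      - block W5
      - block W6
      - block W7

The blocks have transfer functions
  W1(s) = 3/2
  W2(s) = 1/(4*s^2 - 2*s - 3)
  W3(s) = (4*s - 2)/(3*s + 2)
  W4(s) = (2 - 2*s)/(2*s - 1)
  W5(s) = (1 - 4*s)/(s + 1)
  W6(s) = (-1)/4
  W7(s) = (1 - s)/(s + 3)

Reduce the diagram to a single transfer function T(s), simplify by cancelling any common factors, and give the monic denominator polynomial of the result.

Reducing step by step:

Step 1 - reduce the parallel group W3, W4: (2*s^2 - 6*s + 6)/(6*s^2 + s - 2)
Step 2 - combine W1, W2, (W3+W4) in series: (3*s^2 - 9*s + 9)/(24*s^4 - 8*s^3 - 28*s^2 + s + 6)
Step 3 - reduce the parallel group W5, W6, W7: (-21*s^2 - 48*s + 13)/(4*s^2 + 16*s + 12)
Step 4 - reduce the feedback loop with forward (W1*W2*(W3+W4)) and return (W5+W6+W7): (12*s^4 + 12*s^3 - 72*s^2 + 36*s + 108)/(96*s^6 + 352*s^5 - 15*s^4 - 495*s^3 - 14*s^2 - 441*s + 189)
T(s) is the step-4 result (common factors already cancelled). Leading coefficient of the denominator: 96. Divide through by 96 for the monic polynomial.

Answer: s^6 + 11*s^5/3 - 5*s^4/32 - 165*s^3/32 - 7*s^2/48 - 147*s/32 + 63/32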